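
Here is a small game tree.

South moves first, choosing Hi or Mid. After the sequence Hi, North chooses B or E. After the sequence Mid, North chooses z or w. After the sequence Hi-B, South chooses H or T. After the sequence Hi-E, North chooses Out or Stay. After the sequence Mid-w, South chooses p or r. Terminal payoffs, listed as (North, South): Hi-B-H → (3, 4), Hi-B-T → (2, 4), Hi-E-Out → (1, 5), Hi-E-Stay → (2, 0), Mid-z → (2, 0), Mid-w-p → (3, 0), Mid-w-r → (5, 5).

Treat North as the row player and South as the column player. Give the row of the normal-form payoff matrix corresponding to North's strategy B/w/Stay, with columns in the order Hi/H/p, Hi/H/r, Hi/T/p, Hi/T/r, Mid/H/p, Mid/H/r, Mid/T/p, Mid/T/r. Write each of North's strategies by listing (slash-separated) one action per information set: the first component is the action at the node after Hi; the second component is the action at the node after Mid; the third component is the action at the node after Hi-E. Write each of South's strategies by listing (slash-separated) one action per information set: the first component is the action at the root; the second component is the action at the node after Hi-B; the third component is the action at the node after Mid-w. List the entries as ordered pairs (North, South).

vs Hi/H/p: South plays Hi → North plays B at [Hi] → South plays H at [Hi-B] → (3, 4)
vs Hi/H/r: South plays Hi → North plays B at [Hi] → South plays H at [Hi-B] → (3, 4)
vs Hi/T/p: South plays Hi → North plays B at [Hi] → South plays T at [Hi-B] → (2, 4)
vs Hi/T/r: South plays Hi → North plays B at [Hi] → South plays T at [Hi-B] → (2, 4)
vs Mid/H/p: South plays Mid → North plays w at [Mid] → South plays p at [Mid-w] → (3, 0)
vs Mid/H/r: South plays Mid → North plays w at [Mid] → South plays r at [Mid-w] → (5, 5)
vs Mid/T/p: South plays Mid → North plays w at [Mid] → South plays p at [Mid-w] → (3, 0)
vs Mid/T/r: South plays Mid → North plays w at [Mid] → South plays r at [Mid-w] → (5, 5)

(3,4) (3,4) (2,4) (2,4) (3,0) (5,5) (3,0) (5,5)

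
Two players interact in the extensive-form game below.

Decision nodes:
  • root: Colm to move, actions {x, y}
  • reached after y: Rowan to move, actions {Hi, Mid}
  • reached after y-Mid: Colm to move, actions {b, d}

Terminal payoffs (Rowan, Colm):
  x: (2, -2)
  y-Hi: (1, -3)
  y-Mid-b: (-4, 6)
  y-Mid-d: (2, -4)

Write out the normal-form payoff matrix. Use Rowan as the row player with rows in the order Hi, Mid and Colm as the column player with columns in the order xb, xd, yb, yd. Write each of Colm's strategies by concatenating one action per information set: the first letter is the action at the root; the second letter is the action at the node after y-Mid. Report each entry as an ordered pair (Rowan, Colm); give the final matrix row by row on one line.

           xb       xd       yb       yd
  Hi   (2,-2)   (2,-2)   (1,-3)   (1,-3)
 Mid   (2,-2)   (2,-2)   (-4,6)   (2,-4)

Hi: (2,-2) (2,-2) (1,-3) (1,-3) | Mid: (2,-2) (2,-2) (-4,6) (2,-4)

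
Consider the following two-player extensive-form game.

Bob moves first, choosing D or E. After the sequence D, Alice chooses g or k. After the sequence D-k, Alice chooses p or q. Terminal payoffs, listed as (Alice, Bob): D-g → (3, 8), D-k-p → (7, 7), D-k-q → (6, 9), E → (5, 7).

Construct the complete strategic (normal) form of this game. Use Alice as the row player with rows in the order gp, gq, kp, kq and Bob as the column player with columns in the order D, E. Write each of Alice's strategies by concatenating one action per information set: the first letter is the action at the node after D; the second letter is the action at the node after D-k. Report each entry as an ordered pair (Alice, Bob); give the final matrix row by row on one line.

gp: (3,8) (5,7) | gq: (3,8) (5,7) | kp: (7,7) (5,7) | kq: (6,9) (5,7)

Row gp: D→(3,8), E→(5,7)
Row gq: D→(3,8), E→(5,7)
Row kp: D→(7,7), E→(5,7)
Row kq: D→(6,9), E→(5,7)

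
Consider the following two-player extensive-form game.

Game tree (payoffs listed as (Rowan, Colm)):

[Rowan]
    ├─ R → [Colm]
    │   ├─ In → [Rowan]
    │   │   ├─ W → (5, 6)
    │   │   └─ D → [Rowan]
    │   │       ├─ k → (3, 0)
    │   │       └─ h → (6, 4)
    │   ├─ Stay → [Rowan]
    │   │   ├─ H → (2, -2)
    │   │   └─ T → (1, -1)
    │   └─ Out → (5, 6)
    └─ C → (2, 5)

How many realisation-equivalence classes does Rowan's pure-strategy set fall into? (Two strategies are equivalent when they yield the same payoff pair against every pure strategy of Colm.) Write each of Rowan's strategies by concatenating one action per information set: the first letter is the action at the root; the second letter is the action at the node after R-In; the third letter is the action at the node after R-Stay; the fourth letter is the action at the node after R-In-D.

Rowan has 16 pure strategies: RWHk, RWHh, RWTk, RWTh, RDHk, RDHh, RDTk, RDTh, CWHk, CWHh, CWTk, CWTh, CDHk, CDHh, CDTk, CDTh. Columns: In, Stay, Out.
{RWHk, RWHh} → row (5,6) (2,-2) (5,6)
{RWTk, RWTh} → row (5,6) (1,-1) (5,6)
{RDHk} → row (3,0) (2,-2) (5,6)
{RDHh} → row (6,4) (2,-2) (5,6)
{RDTk} → row (3,0) (1,-1) (5,6)
{RDTh} → row (6,4) (1,-1) (5,6)
{CWHk, CWHh, CWTk, CWTh, CDHk, CDHh, CDTk, CDTh} → row (2,5) (2,5) (2,5)
That's 7 distinct rows out of 16 strategies.

7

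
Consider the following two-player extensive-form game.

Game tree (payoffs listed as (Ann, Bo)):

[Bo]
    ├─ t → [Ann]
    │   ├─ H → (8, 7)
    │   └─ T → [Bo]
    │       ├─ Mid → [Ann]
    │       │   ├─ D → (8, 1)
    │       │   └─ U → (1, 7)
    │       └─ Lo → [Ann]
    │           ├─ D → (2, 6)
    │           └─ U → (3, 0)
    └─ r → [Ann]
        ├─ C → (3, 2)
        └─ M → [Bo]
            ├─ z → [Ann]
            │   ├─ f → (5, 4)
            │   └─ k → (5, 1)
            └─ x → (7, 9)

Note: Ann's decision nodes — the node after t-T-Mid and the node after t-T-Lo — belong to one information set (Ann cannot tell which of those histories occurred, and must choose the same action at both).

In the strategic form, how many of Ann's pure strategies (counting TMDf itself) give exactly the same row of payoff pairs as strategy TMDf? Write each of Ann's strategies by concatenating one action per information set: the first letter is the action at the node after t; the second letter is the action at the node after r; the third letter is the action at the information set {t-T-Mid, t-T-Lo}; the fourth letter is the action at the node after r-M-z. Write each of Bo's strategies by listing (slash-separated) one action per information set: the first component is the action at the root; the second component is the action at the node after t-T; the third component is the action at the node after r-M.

1

Row for TMDf (columns t/Mid/z, t/Mid/x, t/Lo/z, t/Lo/x, r/Mid/z, r/Mid/x, r/Lo/z, r/Lo/x): (8,1) (8,1) (2,6) (2,6) (5,4) (7,9) (5,4) (7,9).
Every one of Ann's information sets is on the play path for some reply by Bo when Ann follows TMDf.
Changing the action at any of them therefore changes at least one column, so only TMDf itself gives this row.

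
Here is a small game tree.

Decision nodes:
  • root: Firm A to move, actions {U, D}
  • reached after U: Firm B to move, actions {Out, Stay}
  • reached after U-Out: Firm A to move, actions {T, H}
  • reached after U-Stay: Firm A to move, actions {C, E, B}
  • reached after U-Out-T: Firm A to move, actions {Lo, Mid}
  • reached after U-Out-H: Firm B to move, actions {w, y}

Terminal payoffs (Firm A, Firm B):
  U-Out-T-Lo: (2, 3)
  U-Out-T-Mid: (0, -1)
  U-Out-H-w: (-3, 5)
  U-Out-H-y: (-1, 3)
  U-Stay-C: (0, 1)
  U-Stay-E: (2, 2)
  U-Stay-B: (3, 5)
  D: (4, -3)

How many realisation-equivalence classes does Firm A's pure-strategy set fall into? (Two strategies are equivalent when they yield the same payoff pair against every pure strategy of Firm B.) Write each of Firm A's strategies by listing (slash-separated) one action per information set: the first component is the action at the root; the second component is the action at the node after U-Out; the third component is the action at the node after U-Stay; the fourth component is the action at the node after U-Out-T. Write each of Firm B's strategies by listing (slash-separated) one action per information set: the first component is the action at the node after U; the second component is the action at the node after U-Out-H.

10

Firm A has 24 pure strategies: U/T/C/Lo, U/T/C/Mid, U/T/E/Lo, U/T/E/Mid, U/T/B/Lo, U/T/B/Mid, U/H/C/Lo, U/H/C/Mid, U/H/E/Lo, U/H/E/Mid, U/H/B/Lo, U/H/B/Mid, D/T/C/Lo, D/T/C/Mid, D/T/E/Lo, D/T/E/Mid, D/T/B/Lo, D/T/B/Mid, D/H/C/Lo, D/H/C/Mid, D/H/E/Lo, D/H/E/Mid, D/H/B/Lo, D/H/B/Mid. Columns: Out/w, Out/y, Stay/w, Stay/y.
{U/T/C/Lo} → row (2,3) (2,3) (0,1) (0,1)
{U/T/C/Mid} → row (0,-1) (0,-1) (0,1) (0,1)
{U/T/E/Lo} → row (2,3) (2,3) (2,2) (2,2)
{U/T/E/Mid} → row (0,-1) (0,-1) (2,2) (2,2)
{U/T/B/Lo} → row (2,3) (2,3) (3,5) (3,5)
{U/T/B/Mid} → row (0,-1) (0,-1) (3,5) (3,5)
{U/H/C/Lo, U/H/C/Mid} → row (-3,5) (-1,3) (0,1) (0,1)
{U/H/E/Lo, U/H/E/Mid} → row (-3,5) (-1,3) (2,2) (2,2)
{U/H/B/Lo, U/H/B/Mid} → row (-3,5) (-1,3) (3,5) (3,5)
{D/T/C/Lo, D/T/C/Mid, D/T/E/Lo, D/T/E/Mid, D/T/B/Lo, D/T/B/Mid, D/H/C/Lo, D/H/C/Mid, D/H/E/Lo, D/H/E/Mid, D/H/B/Lo, D/H/B/Mid} → row (4,-3) (4,-3) (4,-3) (4,-3)
That's 10 distinct rows out of 24 strategies.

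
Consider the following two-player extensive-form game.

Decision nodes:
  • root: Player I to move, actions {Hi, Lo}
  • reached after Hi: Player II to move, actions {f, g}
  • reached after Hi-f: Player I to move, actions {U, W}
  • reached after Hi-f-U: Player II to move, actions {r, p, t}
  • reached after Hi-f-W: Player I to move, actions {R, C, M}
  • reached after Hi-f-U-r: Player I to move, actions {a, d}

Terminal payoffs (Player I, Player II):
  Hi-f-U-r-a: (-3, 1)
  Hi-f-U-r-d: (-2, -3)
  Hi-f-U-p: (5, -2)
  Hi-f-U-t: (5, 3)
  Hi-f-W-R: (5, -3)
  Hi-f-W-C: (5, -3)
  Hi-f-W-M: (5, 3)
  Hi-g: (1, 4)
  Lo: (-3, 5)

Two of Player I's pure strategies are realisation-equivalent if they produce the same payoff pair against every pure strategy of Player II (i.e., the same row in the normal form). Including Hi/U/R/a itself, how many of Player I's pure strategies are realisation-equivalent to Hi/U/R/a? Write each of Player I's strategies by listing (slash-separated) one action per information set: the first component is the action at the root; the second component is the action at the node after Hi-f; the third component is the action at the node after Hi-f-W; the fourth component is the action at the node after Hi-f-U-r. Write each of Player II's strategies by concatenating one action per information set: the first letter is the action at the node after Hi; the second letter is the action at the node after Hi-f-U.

3

Row for Hi/U/R/a (columns fr, fp, ft, gr, gp, gt): (-3,1) (5,-2) (5,3) (1,4) (1,4) (1,4).
Under Hi/U/R/a, Player I's choice at the node after Hi-f-W can never be reached regardless of what Player II does, so varying those choices leaves every outcome unchanged.
Holding the reachable choices fixed and varying the unreachable one freely already gives 3 equivalent strategies.
No other strategy reproduces this row, so those 3 are the full class: Hi/U/R/a, Hi/U/C/a, Hi/U/M/a.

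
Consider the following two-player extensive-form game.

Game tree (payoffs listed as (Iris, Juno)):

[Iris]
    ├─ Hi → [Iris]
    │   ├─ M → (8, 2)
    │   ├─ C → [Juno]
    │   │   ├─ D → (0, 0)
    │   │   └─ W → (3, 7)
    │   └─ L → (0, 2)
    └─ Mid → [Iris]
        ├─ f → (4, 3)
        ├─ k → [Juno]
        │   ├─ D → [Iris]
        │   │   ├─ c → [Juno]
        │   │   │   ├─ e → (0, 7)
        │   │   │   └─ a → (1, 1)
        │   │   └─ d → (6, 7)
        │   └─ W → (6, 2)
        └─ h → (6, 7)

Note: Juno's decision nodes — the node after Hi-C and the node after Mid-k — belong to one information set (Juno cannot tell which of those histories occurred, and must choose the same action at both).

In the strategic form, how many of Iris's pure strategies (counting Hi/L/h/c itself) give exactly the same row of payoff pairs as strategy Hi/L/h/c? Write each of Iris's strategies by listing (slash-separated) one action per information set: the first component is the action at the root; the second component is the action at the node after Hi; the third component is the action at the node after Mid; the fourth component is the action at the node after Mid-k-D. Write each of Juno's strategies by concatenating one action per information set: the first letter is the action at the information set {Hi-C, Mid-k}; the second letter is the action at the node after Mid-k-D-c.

6

Row for Hi/L/h/c (columns De, Da, We, Wa): (0,2) (0,2) (0,2) (0,2).
Under Hi/L/h/c, Iris's choice at the node after Mid and at the node after Mid-k-D can never be reached regardless of what Juno does, so varying those choices leaves every outcome unchanged.
Holding the reachable choices fixed and varying the unreachable ones freely already gives 3 × 2 = 6 equivalent strategies.
No other strategy reproduces this row, so those 6 are the full class: Hi/L/f/c, Hi/L/f/d, Hi/L/k/c, Hi/L/k/d, Hi/L/h/c, Hi/L/h/d.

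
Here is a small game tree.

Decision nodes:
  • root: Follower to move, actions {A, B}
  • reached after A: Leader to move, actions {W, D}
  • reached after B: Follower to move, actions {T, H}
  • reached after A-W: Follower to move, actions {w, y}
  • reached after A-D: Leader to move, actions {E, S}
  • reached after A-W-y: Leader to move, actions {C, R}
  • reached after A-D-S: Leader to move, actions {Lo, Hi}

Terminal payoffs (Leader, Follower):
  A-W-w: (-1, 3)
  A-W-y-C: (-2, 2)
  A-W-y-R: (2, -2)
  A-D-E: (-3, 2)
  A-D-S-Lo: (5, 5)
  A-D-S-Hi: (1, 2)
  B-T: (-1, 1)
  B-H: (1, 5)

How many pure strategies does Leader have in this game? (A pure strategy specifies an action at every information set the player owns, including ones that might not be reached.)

Leader owns the node after A with actions {W, D} — two choices.
Leader owns the node after A-D with actions {E, S} — two choices.
Leader owns the node after A-W-y with actions {C, R} — two choices.
Leader owns the node after A-D-S with actions {Lo, Hi} — two choices.
A pure strategy fixes one action at each information set independently, so the count is the product 2 × 2 × 2 × 2 = 16.

16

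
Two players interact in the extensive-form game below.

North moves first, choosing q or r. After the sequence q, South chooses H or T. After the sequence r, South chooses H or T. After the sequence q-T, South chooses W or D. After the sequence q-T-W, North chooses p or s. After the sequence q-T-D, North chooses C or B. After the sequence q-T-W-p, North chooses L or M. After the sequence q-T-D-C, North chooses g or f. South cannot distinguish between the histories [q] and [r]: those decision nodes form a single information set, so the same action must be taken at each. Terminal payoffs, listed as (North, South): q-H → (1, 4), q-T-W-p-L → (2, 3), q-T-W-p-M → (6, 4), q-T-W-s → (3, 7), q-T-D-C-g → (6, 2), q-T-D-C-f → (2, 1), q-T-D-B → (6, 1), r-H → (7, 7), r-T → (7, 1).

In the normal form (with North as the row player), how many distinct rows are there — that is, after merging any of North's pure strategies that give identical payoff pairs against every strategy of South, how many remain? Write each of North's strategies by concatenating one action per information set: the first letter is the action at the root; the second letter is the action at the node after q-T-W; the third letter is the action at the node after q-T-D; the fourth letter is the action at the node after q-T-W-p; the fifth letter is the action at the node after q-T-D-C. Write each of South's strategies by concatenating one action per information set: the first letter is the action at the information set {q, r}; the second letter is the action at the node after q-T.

North has 32 pure strategies: qpCLg, qpCLf, qpCMg, qpCMf, qpBLg, qpBLf, qpBMg, qpBMf, qsCLg, qsCLf, qsCMg, qsCMf, qsBLg, qsBLf, qsBMg, qsBMf, rpCLg, rpCLf, rpCMg, rpCMf, rpBLg, rpBLf, rpBMg, rpBMf, rsCLg, rsCLf, rsCMg, rsCMf, rsBLg, rsBLf, rsBMg, rsBMf. Columns: HW, HD, TW, TD.
{qpCLg} → row (1,4) (1,4) (2,3) (6,2)
{qpCLf} → row (1,4) (1,4) (2,3) (2,1)
{qpCMg} → row (1,4) (1,4) (6,4) (6,2)
{qpCMf} → row (1,4) (1,4) (6,4) (2,1)
{qpBLg, qpBLf} → row (1,4) (1,4) (2,3) (6,1)
{qpBMg, qpBMf} → row (1,4) (1,4) (6,4) (6,1)
{qsCLg, qsCMg} → row (1,4) (1,4) (3,7) (6,2)
{qsCLf, qsCMf} → row (1,4) (1,4) (3,7) (2,1)
{qsBLg, qsBLf, qsBMg, qsBMf} → row (1,4) (1,4) (3,7) (6,1)
{rpCLg, rpCLf, rpCMg, rpCMf, rpBLg, rpBLf, rpBMg, rpBMf, rsCLg, rsCLf, rsCMg, rsCMf, rsBLg, rsBLf, rsBMg, rsBMf} → row (7,7) (7,7) (7,1) (7,1)
That's 10 distinct rows out of 32 strategies.

10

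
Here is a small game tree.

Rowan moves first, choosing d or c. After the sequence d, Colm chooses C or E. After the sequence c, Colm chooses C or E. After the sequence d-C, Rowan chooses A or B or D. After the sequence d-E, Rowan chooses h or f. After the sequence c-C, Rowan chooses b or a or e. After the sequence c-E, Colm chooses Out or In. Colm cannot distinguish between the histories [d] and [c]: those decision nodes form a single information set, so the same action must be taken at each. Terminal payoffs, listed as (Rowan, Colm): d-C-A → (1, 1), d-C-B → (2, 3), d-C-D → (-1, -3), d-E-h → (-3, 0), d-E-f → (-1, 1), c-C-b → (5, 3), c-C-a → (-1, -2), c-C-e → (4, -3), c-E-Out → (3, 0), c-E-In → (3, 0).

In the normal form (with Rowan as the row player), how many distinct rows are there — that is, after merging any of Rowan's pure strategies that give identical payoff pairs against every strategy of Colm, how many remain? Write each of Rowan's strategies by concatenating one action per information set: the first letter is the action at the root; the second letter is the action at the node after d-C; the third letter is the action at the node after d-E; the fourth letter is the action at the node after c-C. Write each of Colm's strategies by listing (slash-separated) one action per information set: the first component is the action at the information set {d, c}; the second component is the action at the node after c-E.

9

Rowan has 36 pure strategies: dAhb, dAha, dAhe, dAfb, dAfa, dAfe, dBhb, dBha, dBhe, dBfb, dBfa, dBfe, dDhb, dDha, dDhe, dDfb, dDfa, dDfe, cAhb, cAha, cAhe, cAfb, cAfa, cAfe, cBhb, cBha, cBhe, cBfb, cBfa, cBfe, cDhb, cDha, cDhe, cDfb, cDfa, cDfe. Columns: C/Out, C/In, E/Out, E/In.
{dAhb, dAha, dAhe} → row (1,1) (1,1) (-3,0) (-3,0)
{dAfb, dAfa, dAfe} → row (1,1) (1,1) (-1,1) (-1,1)
{dBhb, dBha, dBhe} → row (2,3) (2,3) (-3,0) (-3,0)
{dBfb, dBfa, dBfe} → row (2,3) (2,3) (-1,1) (-1,1)
{dDhb, dDha, dDhe} → row (-1,-3) (-1,-3) (-3,0) (-3,0)
{dDfb, dDfa, dDfe} → row (-1,-3) (-1,-3) (-1,1) (-1,1)
{cAhb, cAfb, cBhb, cBfb, cDhb, cDfb} → row (5,3) (5,3) (3,0) (3,0)
{cAha, cAfa, cBha, cBfa, cDha, cDfa} → row (-1,-2) (-1,-2) (3,0) (3,0)
{cAhe, cAfe, cBhe, cBfe, cDhe, cDfe} → row (4,-3) (4,-3) (3,0) (3,0)
That's 9 distinct rows out of 36 strategies.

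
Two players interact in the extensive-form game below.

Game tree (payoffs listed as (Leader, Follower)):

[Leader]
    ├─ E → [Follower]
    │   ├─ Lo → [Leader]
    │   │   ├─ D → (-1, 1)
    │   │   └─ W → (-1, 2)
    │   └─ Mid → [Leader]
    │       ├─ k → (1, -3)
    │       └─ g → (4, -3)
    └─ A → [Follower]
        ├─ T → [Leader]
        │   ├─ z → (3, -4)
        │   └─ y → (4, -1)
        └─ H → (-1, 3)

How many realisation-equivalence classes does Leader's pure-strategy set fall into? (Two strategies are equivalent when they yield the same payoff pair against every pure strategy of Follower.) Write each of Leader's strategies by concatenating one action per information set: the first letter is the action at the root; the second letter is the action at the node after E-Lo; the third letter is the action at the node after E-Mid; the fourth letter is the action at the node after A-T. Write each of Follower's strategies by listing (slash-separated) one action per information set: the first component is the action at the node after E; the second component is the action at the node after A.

6

Leader has 16 pure strategies: EDkz, EDky, EDgz, EDgy, EWkz, EWky, EWgz, EWgy, ADkz, ADky, ADgz, ADgy, AWkz, AWky, AWgz, AWgy. Columns: Lo/T, Lo/H, Mid/T, Mid/H.
{EDkz, EDky} → row (-1,1) (-1,1) (1,-3) (1,-3)
{EDgz, EDgy} → row (-1,1) (-1,1) (4,-3) (4,-3)
{EWkz, EWky} → row (-1,2) (-1,2) (1,-3) (1,-3)
{EWgz, EWgy} → row (-1,2) (-1,2) (4,-3) (4,-3)
{ADkz, ADgz, AWkz, AWgz} → row (3,-4) (-1,3) (3,-4) (-1,3)
{ADky, ADgy, AWky, AWgy} → row (4,-1) (-1,3) (4,-1) (-1,3)
That's 6 distinct rows out of 16 strategies.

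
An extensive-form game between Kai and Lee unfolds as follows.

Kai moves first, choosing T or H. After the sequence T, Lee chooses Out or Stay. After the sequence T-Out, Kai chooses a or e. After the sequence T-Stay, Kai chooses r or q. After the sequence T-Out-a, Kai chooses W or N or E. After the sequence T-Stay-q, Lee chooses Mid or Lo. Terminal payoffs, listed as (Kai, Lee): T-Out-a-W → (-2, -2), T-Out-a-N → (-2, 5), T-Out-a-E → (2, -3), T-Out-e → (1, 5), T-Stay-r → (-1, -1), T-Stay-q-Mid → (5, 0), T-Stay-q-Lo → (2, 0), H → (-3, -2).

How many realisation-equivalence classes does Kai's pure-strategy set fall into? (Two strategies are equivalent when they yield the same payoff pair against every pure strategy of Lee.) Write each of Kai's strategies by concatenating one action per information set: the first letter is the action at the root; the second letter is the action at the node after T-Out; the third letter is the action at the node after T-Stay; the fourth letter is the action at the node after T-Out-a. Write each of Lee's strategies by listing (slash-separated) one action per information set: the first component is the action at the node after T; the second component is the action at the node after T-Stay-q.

9

Kai has 24 pure strategies: TarW, TarN, TarE, TaqW, TaqN, TaqE, TerW, TerN, TerE, TeqW, TeqN, TeqE, HarW, HarN, HarE, HaqW, HaqN, HaqE, HerW, HerN, HerE, HeqW, HeqN, HeqE. Columns: Out/Mid, Out/Lo, Stay/Mid, Stay/Lo.
{TarW} → row (-2,-2) (-2,-2) (-1,-1) (-1,-1)
{TarN} → row (-2,5) (-2,5) (-1,-1) (-1,-1)
{TarE} → row (2,-3) (2,-3) (-1,-1) (-1,-1)
{TaqW} → row (-2,-2) (-2,-2) (5,0) (2,0)
{TaqN} → row (-2,5) (-2,5) (5,0) (2,0)
{TaqE} → row (2,-3) (2,-3) (5,0) (2,0)
{TerW, TerN, TerE} → row (1,5) (1,5) (-1,-1) (-1,-1)
{TeqW, TeqN, TeqE} → row (1,5) (1,5) (5,0) (2,0)
{HarW, HarN, HarE, HaqW, HaqN, HaqE, HerW, HerN, HerE, HeqW, HeqN, HeqE} → row (-3,-2) (-3,-2) (-3,-2) (-3,-2)
That's 9 distinct rows out of 24 strategies.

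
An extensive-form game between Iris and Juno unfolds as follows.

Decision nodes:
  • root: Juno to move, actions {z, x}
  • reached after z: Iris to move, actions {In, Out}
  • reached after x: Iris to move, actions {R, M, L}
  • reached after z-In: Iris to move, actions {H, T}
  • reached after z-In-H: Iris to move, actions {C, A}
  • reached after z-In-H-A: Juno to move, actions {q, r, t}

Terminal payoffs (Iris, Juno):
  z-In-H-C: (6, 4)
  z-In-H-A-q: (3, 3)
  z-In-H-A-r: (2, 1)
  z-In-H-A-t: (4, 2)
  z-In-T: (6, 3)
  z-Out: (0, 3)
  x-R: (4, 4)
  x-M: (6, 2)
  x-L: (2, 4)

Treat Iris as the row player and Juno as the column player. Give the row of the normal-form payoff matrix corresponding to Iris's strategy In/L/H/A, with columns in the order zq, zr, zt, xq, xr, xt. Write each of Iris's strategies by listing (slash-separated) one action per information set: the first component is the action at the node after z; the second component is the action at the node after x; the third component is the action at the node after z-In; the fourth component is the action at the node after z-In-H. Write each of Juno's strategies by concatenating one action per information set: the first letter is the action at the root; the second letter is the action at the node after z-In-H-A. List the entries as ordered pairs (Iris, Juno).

vs zq: Juno plays z → Iris plays In at [z] → Iris plays H at [z-In] → Iris plays A at [z-In-H] → Juno plays q at [z-In-H-A] → (3, 3)
vs zr: Juno plays z → Iris plays In at [z] → Iris plays H at [z-In] → Iris plays A at [z-In-H] → Juno plays r at [z-In-H-A] → (2, 1)
vs zt: Juno plays z → Iris plays In at [z] → Iris plays H at [z-In] → Iris plays A at [z-In-H] → Juno plays t at [z-In-H-A] → (4, 2)
vs xq: Juno plays x → Iris plays L at [x] → (2, 4)
vs xr: Juno plays x → Iris plays L at [x] → (2, 4)
vs xt: Juno plays x → Iris plays L at [x] → (2, 4)

(3,3) (2,1) (4,2) (2,4) (2,4) (2,4)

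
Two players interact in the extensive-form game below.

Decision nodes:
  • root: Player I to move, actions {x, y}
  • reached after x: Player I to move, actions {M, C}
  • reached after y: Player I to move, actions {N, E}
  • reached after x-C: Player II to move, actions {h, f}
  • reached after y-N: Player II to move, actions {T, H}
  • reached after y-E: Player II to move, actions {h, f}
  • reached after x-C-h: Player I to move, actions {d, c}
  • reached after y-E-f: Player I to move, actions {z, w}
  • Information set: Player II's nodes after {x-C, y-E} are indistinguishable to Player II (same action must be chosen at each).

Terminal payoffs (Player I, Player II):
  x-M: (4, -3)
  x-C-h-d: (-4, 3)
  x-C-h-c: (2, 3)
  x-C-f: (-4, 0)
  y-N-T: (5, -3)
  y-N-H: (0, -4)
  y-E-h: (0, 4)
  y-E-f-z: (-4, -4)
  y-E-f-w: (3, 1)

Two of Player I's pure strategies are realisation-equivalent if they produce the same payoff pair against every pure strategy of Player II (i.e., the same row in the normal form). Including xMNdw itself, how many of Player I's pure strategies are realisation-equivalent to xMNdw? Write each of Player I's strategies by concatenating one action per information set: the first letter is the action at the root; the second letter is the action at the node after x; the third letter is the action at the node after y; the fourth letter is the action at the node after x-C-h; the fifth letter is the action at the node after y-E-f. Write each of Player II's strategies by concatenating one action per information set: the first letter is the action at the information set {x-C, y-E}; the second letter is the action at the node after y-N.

Row for xMNdw (columns hT, hH, fT, fH): (4,-3) (4,-3) (4,-3) (4,-3).
Under xMNdw, Player I's choice at the node after y and at the node after x-C-h and at the node after y-E-f can never be reached regardless of what Player II does, so varying those choices leaves every outcome unchanged.
Holding the reachable choices fixed and varying the unreachable ones freely already gives 2 × 2 × 2 = 8 equivalent strategies.
No other strategy reproduces this row, so those 8 are the full class: xMNdz, xMNdw, xMNcz, xMNcw, xMEdz, xMEdw, xMEcz, xMEcw.

8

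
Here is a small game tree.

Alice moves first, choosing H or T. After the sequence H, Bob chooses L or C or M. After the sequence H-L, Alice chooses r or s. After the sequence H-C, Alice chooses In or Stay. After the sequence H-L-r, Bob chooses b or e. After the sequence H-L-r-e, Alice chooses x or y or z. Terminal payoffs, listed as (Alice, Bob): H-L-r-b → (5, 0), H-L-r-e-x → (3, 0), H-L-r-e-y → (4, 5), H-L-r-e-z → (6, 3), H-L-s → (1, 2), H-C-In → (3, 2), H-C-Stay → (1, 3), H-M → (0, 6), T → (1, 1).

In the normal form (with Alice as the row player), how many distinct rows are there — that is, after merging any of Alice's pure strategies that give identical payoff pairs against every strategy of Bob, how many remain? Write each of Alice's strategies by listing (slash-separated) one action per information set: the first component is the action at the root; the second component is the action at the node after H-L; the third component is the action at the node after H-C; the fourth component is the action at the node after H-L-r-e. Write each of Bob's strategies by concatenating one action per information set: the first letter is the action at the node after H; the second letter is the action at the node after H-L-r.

9

Alice has 24 pure strategies: H/r/In/x, H/r/In/y, H/r/In/z, H/r/Stay/x, H/r/Stay/y, H/r/Stay/z, H/s/In/x, H/s/In/y, H/s/In/z, H/s/Stay/x, H/s/Stay/y, H/s/Stay/z, T/r/In/x, T/r/In/y, T/r/In/z, T/r/Stay/x, T/r/Stay/y, T/r/Stay/z, T/s/In/x, T/s/In/y, T/s/In/z, T/s/Stay/x, T/s/Stay/y, T/s/Stay/z. Columns: Lb, Le, Cb, Ce, Mb, Me.
{H/r/In/x} → row (5,0) (3,0) (3,2) (3,2) (0,6) (0,6)
{H/r/In/y} → row (5,0) (4,5) (3,2) (3,2) (0,6) (0,6)
{H/r/In/z} → row (5,0) (6,3) (3,2) (3,2) (0,6) (0,6)
{H/r/Stay/x} → row (5,0) (3,0) (1,3) (1,3) (0,6) (0,6)
{H/r/Stay/y} → row (5,0) (4,5) (1,3) (1,3) (0,6) (0,6)
{H/r/Stay/z} → row (5,0) (6,3) (1,3) (1,3) (0,6) (0,6)
{H/s/In/x, H/s/In/y, H/s/In/z} → row (1,2) (1,2) (3,2) (3,2) (0,6) (0,6)
{H/s/Stay/x, H/s/Stay/y, H/s/Stay/z} → row (1,2) (1,2) (1,3) (1,3) (0,6) (0,6)
{T/r/In/x, T/r/In/y, T/r/In/z, T/r/Stay/x, T/r/Stay/y, T/r/Stay/z, T/s/In/x, T/s/In/y, T/s/In/z, T/s/Stay/x, T/s/Stay/y, T/s/Stay/z} → row (1,1) (1,1) (1,1) (1,1) (1,1) (1,1)
That's 9 distinct rows out of 24 strategies.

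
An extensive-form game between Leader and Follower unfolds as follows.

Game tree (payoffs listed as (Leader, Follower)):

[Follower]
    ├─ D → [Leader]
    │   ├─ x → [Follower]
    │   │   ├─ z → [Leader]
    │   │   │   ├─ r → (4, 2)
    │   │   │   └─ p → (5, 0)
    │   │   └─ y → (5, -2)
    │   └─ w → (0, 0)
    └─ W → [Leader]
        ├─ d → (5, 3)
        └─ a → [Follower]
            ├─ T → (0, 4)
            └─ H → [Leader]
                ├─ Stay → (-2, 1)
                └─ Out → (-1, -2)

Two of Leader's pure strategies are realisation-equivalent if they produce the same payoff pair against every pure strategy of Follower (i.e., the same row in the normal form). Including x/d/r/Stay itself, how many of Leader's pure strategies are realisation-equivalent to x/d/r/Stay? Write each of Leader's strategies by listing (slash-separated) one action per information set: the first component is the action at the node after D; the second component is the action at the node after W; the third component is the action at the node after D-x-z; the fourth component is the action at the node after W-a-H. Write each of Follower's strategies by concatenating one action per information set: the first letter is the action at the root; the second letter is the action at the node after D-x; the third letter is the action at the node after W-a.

Row for x/d/r/Stay (columns DzT, DzH, DyT, DyH, WzT, WzH, WyT, WyH): (4,2) (4,2) (5,-2) (5,-2) (5,3) (5,3) (5,3) (5,3).
Under x/d/r/Stay, Leader's choice at the node after W-a-H can never be reached regardless of what Follower does, so varying those choices leaves every outcome unchanged.
Holding the reachable choices fixed and varying the unreachable one freely already gives 2 equivalent strategies.
No other strategy reproduces this row, so those 2 are the full class: x/d/r/Stay, x/d/r/Out.

2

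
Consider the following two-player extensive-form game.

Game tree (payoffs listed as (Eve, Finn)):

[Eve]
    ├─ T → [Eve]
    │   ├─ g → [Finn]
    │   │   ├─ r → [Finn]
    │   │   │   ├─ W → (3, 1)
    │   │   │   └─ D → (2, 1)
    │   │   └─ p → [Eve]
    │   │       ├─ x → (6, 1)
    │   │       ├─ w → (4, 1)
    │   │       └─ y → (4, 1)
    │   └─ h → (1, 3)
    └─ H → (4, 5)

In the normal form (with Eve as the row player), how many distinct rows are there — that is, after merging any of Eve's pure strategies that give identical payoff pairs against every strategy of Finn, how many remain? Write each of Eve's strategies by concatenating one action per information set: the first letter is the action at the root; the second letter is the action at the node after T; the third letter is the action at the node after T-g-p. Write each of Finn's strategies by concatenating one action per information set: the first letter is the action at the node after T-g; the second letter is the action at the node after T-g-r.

4

Eve has 12 pure strategies: Tgx, Tgw, Tgy, Thx, Thw, Thy, Hgx, Hgw, Hgy, Hhx, Hhw, Hhy. Columns: rW, rD, pW, pD.
{Tgx} → row (3,1) (2,1) (6,1) (6,1)
{Tgw, Tgy} → row (3,1) (2,1) (4,1) (4,1)
{Thx, Thw, Thy} → row (1,3) (1,3) (1,3) (1,3)
{Hgx, Hgw, Hgy, Hhx, Hhw, Hhy} → row (4,5) (4,5) (4,5) (4,5)
That's 4 distinct rows out of 12 strategies.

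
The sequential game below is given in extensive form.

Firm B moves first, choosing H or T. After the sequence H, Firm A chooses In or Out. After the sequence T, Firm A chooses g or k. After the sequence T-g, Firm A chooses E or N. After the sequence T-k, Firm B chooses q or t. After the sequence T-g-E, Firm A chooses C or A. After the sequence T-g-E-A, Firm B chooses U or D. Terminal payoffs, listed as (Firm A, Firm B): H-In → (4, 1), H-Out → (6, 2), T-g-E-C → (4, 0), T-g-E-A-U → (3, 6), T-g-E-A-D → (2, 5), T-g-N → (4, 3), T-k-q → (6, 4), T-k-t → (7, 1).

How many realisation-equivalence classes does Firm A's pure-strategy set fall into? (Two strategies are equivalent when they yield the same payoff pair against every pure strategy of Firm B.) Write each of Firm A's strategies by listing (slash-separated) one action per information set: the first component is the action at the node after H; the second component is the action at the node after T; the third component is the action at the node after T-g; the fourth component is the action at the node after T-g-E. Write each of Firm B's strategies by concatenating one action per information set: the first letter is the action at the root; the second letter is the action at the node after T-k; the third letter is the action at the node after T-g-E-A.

8

Firm A has 16 pure strategies: In/g/E/C, In/g/E/A, In/g/N/C, In/g/N/A, In/k/E/C, In/k/E/A, In/k/N/C, In/k/N/A, Out/g/E/C, Out/g/E/A, Out/g/N/C, Out/g/N/A, Out/k/E/C, Out/k/E/A, Out/k/N/C, Out/k/N/A. Columns: HqU, HqD, HtU, HtD, TqU, TqD, TtU, TtD.
{In/g/E/C} → row (4,1) (4,1) (4,1) (4,1) (4,0) (4,0) (4,0) (4,0)
{In/g/E/A} → row (4,1) (4,1) (4,1) (4,1) (3,6) (2,5) (3,6) (2,5)
{In/g/N/C, In/g/N/A} → row (4,1) (4,1) (4,1) (4,1) (4,3) (4,3) (4,3) (4,3)
{In/k/E/C, In/k/E/A, In/k/N/C, In/k/N/A} → row (4,1) (4,1) (4,1) (4,1) (6,4) (6,4) (7,1) (7,1)
{Out/g/E/C} → row (6,2) (6,2) (6,2) (6,2) (4,0) (4,0) (4,0) (4,0)
{Out/g/E/A} → row (6,2) (6,2) (6,2) (6,2) (3,6) (2,5) (3,6) (2,5)
{Out/g/N/C, Out/g/N/A} → row (6,2) (6,2) (6,2) (6,2) (4,3) (4,3) (4,3) (4,3)
{Out/k/E/C, Out/k/E/A, Out/k/N/C, Out/k/N/A} → row (6,2) (6,2) (6,2) (6,2) (6,4) (6,4) (7,1) (7,1)
That's 8 distinct rows out of 16 strategies.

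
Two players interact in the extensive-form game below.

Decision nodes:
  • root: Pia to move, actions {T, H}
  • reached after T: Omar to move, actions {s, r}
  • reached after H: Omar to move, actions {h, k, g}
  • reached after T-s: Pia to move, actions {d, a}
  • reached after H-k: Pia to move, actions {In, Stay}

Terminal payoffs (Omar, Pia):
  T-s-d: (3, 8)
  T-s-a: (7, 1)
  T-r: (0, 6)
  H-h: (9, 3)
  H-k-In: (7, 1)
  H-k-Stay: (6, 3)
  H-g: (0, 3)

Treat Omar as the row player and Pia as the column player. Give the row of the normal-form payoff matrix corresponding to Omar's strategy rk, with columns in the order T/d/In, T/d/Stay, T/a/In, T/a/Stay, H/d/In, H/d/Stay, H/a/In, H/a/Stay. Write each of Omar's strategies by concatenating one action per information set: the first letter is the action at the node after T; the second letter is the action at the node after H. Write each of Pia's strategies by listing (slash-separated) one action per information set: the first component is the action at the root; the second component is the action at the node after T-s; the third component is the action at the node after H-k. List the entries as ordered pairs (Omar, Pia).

vs T/d/In: Pia plays T → Omar plays r at [T] → (0, 6)
vs T/d/Stay: Pia plays T → Omar plays r at [T] → (0, 6)
vs T/a/In: Pia plays T → Omar plays r at [T] → (0, 6)
vs T/a/Stay: Pia plays T → Omar plays r at [T] → (0, 6)
vs H/d/In: Pia plays H → Omar plays k at [H] → Pia plays In at [H-k] → (7, 1)
vs H/d/Stay: Pia plays H → Omar plays k at [H] → Pia plays Stay at [H-k] → (6, 3)
vs H/a/In: Pia plays H → Omar plays k at [H] → Pia plays In at [H-k] → (7, 1)
vs H/a/Stay: Pia plays H → Omar plays k at [H] → Pia plays Stay at [H-k] → (6, 3)

(0,6) (0,6) (0,6) (0,6) (7,1) (6,3) (7,1) (6,3)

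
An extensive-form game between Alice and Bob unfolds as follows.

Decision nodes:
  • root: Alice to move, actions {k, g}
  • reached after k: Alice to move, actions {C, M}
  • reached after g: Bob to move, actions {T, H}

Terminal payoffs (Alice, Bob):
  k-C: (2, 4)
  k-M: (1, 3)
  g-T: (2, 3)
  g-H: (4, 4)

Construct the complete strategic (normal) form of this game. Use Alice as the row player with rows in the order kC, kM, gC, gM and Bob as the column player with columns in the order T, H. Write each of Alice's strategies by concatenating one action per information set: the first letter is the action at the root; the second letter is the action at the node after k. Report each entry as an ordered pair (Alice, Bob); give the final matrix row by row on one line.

kC: (2,4) (2,4) | kM: (1,3) (1,3) | gC: (2,3) (4,4) | gM: (2,3) (4,4)

Row kC: T→(2,4), H→(2,4)
Row kM: T→(1,3), H→(1,3)
Row gC: T→(2,3), H→(4,4)
Row gM: T→(2,3), H→(4,4)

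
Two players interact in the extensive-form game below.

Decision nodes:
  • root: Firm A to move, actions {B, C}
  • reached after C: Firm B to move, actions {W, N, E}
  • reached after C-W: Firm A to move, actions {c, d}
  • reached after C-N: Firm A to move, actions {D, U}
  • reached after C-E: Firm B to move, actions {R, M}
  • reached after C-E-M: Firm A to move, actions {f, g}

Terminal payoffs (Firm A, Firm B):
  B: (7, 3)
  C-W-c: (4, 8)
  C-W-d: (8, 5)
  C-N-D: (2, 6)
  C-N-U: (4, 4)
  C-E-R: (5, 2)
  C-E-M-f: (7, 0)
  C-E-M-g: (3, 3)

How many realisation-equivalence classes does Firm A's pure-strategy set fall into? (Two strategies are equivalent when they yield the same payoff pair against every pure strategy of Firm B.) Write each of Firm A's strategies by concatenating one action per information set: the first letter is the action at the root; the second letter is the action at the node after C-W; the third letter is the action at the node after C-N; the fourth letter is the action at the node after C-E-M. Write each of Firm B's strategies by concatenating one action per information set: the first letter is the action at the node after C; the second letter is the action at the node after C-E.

9

Firm A has 16 pure strategies: BcDf, BcDg, BcUf, BcUg, BdDf, BdDg, BdUf, BdUg, CcDf, CcDg, CcUf, CcUg, CdDf, CdDg, CdUf, CdUg. Columns: WR, WM, NR, NM, ER, EM.
{BcDf, BcDg, BcUf, BcUg, BdDf, BdDg, BdUf, BdUg} → row (7,3) (7,3) (7,3) (7,3) (7,3) (7,3)
{CcDf} → row (4,8) (4,8) (2,6) (2,6) (5,2) (7,0)
{CcDg} → row (4,8) (4,8) (2,6) (2,6) (5,2) (3,3)
{CcUf} → row (4,8) (4,8) (4,4) (4,4) (5,2) (7,0)
{CcUg} → row (4,8) (4,8) (4,4) (4,4) (5,2) (3,3)
{CdDf} → row (8,5) (8,5) (2,6) (2,6) (5,2) (7,0)
{CdDg} → row (8,5) (8,5) (2,6) (2,6) (5,2) (3,3)
{CdUf} → row (8,5) (8,5) (4,4) (4,4) (5,2) (7,0)
{CdUg} → row (8,5) (8,5) (4,4) (4,4) (5,2) (3,3)
That's 9 distinct rows out of 16 strategies.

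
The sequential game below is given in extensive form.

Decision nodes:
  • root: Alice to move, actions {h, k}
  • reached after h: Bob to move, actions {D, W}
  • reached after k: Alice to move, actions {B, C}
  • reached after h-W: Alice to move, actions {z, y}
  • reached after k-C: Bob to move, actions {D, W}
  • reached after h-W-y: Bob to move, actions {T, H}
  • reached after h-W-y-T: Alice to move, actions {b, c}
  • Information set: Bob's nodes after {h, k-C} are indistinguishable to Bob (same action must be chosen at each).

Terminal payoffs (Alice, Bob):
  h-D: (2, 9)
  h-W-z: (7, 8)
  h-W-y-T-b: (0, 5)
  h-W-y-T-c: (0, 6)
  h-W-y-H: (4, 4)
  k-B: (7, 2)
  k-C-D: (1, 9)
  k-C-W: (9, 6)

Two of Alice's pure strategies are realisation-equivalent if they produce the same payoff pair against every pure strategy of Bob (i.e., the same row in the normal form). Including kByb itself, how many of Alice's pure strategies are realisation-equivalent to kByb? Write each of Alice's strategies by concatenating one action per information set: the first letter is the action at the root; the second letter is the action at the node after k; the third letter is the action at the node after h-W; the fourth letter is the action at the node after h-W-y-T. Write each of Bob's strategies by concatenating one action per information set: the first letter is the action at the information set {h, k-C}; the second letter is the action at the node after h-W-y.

4

Row for kByb (columns DT, DH, WT, WH): (7,2) (7,2) (7,2) (7,2).
Under kByb, Alice's choice at the node after h-W and at the node after h-W-y-T can never be reached regardless of what Bob does, so varying those choices leaves every outcome unchanged.
Holding the reachable choices fixed and varying the unreachable ones freely already gives 2 × 2 = 4 equivalent strategies.
No other strategy reproduces this row, so those 4 are the full class: kBzb, kBzc, kByb, kByc.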